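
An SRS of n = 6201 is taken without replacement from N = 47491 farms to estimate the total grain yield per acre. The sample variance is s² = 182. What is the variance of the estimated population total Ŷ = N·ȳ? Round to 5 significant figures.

5.7553 × 10^7

Var(Ŷ) = N²·Var(ȳ) = N²·(1 − n/N)·s²/n.
f = 6201/47491 = 0.13057211; Var(ȳ) = 0.86942789·182/6201 = 0.0255178.
Var(Ŷ) = 47491² · 0.0255178 = 5.7552721 × 10^7.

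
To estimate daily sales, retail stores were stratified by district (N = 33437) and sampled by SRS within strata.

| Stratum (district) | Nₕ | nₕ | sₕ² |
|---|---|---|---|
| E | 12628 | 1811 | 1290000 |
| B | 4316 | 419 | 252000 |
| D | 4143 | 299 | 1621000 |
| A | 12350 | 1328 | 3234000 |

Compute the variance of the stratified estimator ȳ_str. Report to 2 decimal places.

469.79

Var(ȳ_str) = Σₕ Wₕ²(1 − fₕ)sₕ²/nₕ with Wₕ = Nₕ/N, N = 33437.
E: Wₕ = 0.37766546; term = 0.37766546²·(1 − 0.14341147)·1290000/1811 = 87.02781.
B: Wₕ = 0.12907857; term = 0.12907857²·(1 − 0.09708063)·252000/419 = 9.0478158.
D: Wₕ = 0.12390466; term = 0.12390466²·(1 − 0.07216993)·1621000/299 = 77.224575.
A: Wₕ = 0.36935132; term = 0.36935132²·(1 − 0.10753036)·3234000/1328 = 296.49317.
Sum = 469.79337.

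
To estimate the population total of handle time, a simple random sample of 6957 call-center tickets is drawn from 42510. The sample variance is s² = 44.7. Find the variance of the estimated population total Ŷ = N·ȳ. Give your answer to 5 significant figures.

Var(Ŷ) = N²·Var(ȳ) = N²·(1 − n/N)·s²/n.
f = 6957/42510 = 0.16365561; Var(ȳ) = 0.83634439·44.7/6957 = 0.005373666.
Var(Ŷ) = 42510² · 0.005373666 = 9.7107524 × 10^6.

9.7108 × 10^6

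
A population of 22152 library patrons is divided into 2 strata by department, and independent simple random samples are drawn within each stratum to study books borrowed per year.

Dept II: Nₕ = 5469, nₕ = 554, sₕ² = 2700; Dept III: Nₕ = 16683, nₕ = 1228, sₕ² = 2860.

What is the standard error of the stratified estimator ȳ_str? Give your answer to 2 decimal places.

Var(ȳ_str) = Σₕ Wₕ²(1 − fₕ)sₕ²/nₕ with Wₕ = Nₕ/N, N = 22152.
Dept II: Wₕ = 0.24688516; term = 0.24688516²·(1 − 0.10129823)·2700/554 = 0.26696822.
Dept III: Wₕ = 0.75311484; term = 0.75311484²·(1 − 0.07360786)·2860/1228 = 1.2237281.
Sum = 1.4906963.
SE = √(1.4906963) = 1.22.

1.22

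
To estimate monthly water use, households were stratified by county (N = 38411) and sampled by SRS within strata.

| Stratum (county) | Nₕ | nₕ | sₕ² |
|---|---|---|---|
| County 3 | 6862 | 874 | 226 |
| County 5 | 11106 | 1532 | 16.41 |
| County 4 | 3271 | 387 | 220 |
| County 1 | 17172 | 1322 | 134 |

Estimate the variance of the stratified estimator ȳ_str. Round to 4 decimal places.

Var(ȳ_str) = Σₕ Wₕ²(1 − fₕ)sₕ²/nₕ with Wₕ = Nₕ/N, N = 38411.
County 3: Wₕ = 0.17864674; term = 0.17864674²·(1 − 0.12736811)·226/874 = 0.0072014224.
County 5: Wₕ = 0.28913592; term = 0.28913592²·(1 − 0.13794345)·16.41/1532 = 7.719509 × 10^-4.
County 4: Wₕ = 0.08515790; term = 0.08515790²·(1 − 0.11831244)·220/387 = 0.0036347646.
County 1: Wₕ = 0.44705944; term = 0.44705944²·(1 − 0.07698579)·134/1322 = 0.018698737.
Sum = 0.030306875.

0.0303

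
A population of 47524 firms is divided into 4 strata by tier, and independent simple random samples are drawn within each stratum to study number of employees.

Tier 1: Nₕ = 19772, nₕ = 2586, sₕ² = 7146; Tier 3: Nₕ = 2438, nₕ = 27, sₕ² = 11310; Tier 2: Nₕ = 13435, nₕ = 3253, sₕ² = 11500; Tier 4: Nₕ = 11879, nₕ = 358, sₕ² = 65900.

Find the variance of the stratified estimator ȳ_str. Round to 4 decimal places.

12.8745

Var(ȳ_str) = Σₕ Wₕ²(1 − fₕ)sₕ²/nₕ with Wₕ = Nₕ/N, N = 47524.
Tier 1: Wₕ = 0.41604242; term = 0.41604242²·(1 − 0.13079102)·7146/2586 = 0.4157516.
Tier 3: Wₕ = 0.05130040; term = 0.05130040²·(1 − 0.01107465)·11310/27 = 1.090194.
Tier 2: Wₕ = 0.28269927; term = 0.28269927²·(1 − 0.24212877)·11500/3253 = 0.21412066.
Tier 4: Wₕ = 0.24995792; term = 0.24995792²·(1 − 0.03013722)·65900/358 = 11.154407.
Sum = 12.874473.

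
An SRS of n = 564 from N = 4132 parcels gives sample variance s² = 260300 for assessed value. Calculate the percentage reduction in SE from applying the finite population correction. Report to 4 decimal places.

7.0751

f = n/N = 564/4132 = 0.13649564.
SE_no-fpc = √(s²/n) = 21.483129; SE_fpc = √((1−f)s²/n) = 19.963183.
Ratio = √(1−f) = 0.92924935. Reduction = 100·(1 − 0.92924935) = 7.0751%.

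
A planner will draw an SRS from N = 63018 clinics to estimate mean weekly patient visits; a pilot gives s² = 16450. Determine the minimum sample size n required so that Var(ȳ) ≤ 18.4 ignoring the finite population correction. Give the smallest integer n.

Without fpc, n₀ = s²/D = 16450/18.4 = 894.0217.
Rounding up, n = 895.

895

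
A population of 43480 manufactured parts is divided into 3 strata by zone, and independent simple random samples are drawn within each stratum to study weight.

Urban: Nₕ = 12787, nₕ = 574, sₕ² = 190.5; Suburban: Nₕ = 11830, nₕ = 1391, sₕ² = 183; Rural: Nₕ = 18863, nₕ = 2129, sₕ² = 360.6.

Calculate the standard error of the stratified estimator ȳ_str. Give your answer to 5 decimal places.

0.25355

Var(ȳ_str) = Σₕ Wₕ²(1 − fₕ)sₕ²/nₕ with Wₕ = Nₕ/N, N = 43480.
Urban: Wₕ = 0.29408924; term = 0.29408924²·(1 − 0.04488934)·190.5/574 = 0.027415429.
Suburban: Wₕ = 0.27207912; term = 0.27207912²·(1 − 0.11758242)·183/1391 = 0.0085938651.
Rural: Wₕ = 0.43383165; term = 0.43383165²·(1 − 0.11286646)·360.6/2129 = 0.028280138.
Sum = 0.064289432.
SE = √(0.064289432) = 0.25355.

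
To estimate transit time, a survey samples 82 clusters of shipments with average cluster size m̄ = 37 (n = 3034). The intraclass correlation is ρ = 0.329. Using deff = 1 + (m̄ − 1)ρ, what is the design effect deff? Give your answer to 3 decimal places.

deff = 1 + (37 − 1)·0.329 = 1 + 11.844 = 12.844.

12.844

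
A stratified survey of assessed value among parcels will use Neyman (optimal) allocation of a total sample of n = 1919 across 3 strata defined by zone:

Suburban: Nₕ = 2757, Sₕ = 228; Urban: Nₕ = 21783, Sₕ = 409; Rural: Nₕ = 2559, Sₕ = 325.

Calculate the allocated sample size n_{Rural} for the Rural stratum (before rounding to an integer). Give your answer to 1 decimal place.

Neyman allocation: nₕ = n·NₕSₕ / Σⱼ NⱼSⱼ.
Σ NⱼSⱼ = 2757·228 + 21783·409 + 2559·325 = 1.0369518 × 10^7.
n_{Rural} = 1919·2559·325 / (1.0369518 × 10^7) = 153.9.

153.9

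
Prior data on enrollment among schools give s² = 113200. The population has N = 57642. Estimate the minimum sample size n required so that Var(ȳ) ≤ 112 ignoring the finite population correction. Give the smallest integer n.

1011

Without fpc, n₀ = s²/D = 113200/112 = 1010.7143.
Rounding up, n = 1011.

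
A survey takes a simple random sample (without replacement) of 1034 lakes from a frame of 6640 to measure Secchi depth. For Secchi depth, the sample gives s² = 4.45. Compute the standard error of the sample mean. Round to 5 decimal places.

0.06028

Under SRS without replacement, Var(ȳ) = (1 − f)·s²/n with f = n/N = 1034/6640 = 0.15572289.
Var(ȳ) = (1 − 0.15572289)·4.45/1034 = 0.84427711·0.004303675 = 0.0036334943.
SE(ȳ) = √(0.0036334943) = 0.06028.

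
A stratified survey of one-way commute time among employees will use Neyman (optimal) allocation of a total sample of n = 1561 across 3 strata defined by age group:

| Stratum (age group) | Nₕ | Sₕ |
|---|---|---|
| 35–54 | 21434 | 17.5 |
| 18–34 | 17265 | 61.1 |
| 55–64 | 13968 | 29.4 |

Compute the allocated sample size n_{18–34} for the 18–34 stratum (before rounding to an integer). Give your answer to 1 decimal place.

Neyman allocation: nₕ = n·NₕSₕ / Σⱼ NⱼSⱼ.
Σ NⱼSⱼ = 21434·17.5 + 17265·61.1 + 13968·29.4 = 1.8406457 × 10^6.
n_{18–34} = 1561·17265·61.1 / (1.8406457 × 10^6) = 894.6.

894.6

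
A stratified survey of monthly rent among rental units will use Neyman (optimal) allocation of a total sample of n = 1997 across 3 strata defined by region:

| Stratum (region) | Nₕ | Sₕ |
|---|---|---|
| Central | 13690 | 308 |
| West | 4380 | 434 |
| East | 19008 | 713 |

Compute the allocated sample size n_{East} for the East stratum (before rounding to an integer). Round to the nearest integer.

Neyman allocation: nₕ = n·NₕSₕ / Σⱼ NⱼSⱼ.
Σ NⱼSⱼ = 13690·308 + 4380·434 + 19008·713 = 1.9670144 × 10^7.
n_{East} = 1997·19008·713 / (1.9670144 × 10^7) = 1376.

1376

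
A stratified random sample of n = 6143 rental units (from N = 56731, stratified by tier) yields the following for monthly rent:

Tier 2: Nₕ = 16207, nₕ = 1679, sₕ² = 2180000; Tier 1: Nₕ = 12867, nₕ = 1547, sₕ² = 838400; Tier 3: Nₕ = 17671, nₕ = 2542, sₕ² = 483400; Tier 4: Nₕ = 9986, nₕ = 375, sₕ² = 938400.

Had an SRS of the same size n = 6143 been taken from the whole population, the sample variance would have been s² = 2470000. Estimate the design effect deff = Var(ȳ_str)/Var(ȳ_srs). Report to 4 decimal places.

0.5855

Var(ȳ_str) = Σ Wₕ²(1−fₕ)sₕ²/nₕ with Wₕ = Nₕ/56731:
  Tier 2: (16207/56731)²·(1−1679/16207)·2180000/1679 = 94.989015
  Tier 1: (12867/56731)²·(1−1547/12867)·838400/1547 = 24.526965
  Tier 3: (17671/56731)²·(1−2542/17671)·483400/2542 = 15.796525
  Tier 4: (9986/56731)²·(1−375/9986)·938400/375 = 74.623565
  → Var(ȳ_str) = 209.93607.
Var(ȳ_srs) = (1 − 6143/56731)·2470000/6143 = 358.54487.
deff = 209.93607 / 358.54487 = 0.5855.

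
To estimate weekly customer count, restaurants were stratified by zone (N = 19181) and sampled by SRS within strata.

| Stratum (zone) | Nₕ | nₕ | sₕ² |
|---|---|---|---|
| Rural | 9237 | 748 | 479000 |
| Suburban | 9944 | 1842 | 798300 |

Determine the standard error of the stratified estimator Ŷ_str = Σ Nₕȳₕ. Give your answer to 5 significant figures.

Var(Ŷ_str) = Σₕ Nₕ²(1 − fₕ)sₕ²/nₕ.
Rural: 9237²·(1 − 748/9237)·479000/748 = 5.0213604 × 10^10.
Suburban: 9944²·(1 − 1842/9944)·798300/1842 = 3.4916432 × 10^10.
Sum = 8.5130036 × 10^10.
SE = √(8.5130036 × 10^10) = 291770.

291770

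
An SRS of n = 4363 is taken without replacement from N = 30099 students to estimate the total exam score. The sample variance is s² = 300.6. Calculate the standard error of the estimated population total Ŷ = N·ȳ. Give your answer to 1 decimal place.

7305.5

Var(Ŷ) = N²·Var(ȳ) = N²·(1 − n/N)·s²/n.
f = 4363/30099 = 0.14495498; Var(ȳ) = 0.85504502·300.6/4363 = 0.058910505.
Var(Ŷ) = 30099² · 0.058910505 = 5.336996 × 10^7.
SE(Ŷ) = √(5.336996 × 10^7) = 7305.5.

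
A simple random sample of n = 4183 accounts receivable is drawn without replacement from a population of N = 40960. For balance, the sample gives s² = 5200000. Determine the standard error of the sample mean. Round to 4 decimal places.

33.4092

Under SRS without replacement, Var(ȳ) = (1 − f)·s²/n with f = n/N = 4183/40960 = 0.10212402.
Var(ȳ) = (1 − 0.10212402)·5200000/4183 = 0.89787598·1243.1269 = 1116.1738.
SE(ȳ) = √(1116.1738) = 33.4092.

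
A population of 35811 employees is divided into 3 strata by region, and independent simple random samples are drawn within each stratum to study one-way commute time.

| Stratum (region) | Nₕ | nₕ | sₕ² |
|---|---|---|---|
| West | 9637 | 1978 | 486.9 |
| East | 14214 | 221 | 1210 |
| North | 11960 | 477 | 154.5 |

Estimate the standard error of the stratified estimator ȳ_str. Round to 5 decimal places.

0.94763

Var(ȳ_str) = Σₕ Wₕ²(1 − fₕ)sₕ²/nₕ with Wₕ = Nₕ/N, N = 35811.
West: Wₕ = 0.26910726; term = 0.26910726²·(1 − 0.20525060)·486.9/1978 = 0.014167542.
East: Wₕ = 0.39691715; term = 0.39691715²·(1 − 0.01554805)·1210/221 = 0.84915573.
North: Wₕ = 0.33397559; term = 0.33397559²·(1 − 0.03988294)·154.5/477 = 0.034686761.
Sum = 0.89801003.
SE = √(0.89801003) = 0.94763.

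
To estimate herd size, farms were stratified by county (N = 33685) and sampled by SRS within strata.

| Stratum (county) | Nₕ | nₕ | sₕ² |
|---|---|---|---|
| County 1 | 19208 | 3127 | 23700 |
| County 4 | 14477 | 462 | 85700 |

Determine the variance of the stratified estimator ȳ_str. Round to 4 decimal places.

Var(ȳ_str) = Σₕ Wₕ²(1 − fₕ)sₕ²/nₕ with Wₕ = Nₕ/N, N = 33685.
County 1: Wₕ = 0.57022414; term = 0.57022414²·(1 − 0.16279675)·23700/3127 = 2.0632058.
County 4: Wₕ = 0.42977586; term = 0.42977586²·(1 − 0.03191269)·85700/462 = 33.169385.
Sum = 35.232591.

35.2326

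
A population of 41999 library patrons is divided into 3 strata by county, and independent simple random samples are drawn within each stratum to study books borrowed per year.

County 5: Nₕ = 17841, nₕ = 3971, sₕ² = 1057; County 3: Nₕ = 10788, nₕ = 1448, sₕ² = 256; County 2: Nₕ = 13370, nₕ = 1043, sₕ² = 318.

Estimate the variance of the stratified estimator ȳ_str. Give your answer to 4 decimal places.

0.0759

Var(ȳ_str) = Σₕ Wₕ²(1 − fₕ)sₕ²/nₕ with Wₕ = Nₕ/N, N = 41999.
County 5: Wₕ = 0.42479583; term = 0.42479583²·(1 − 0.22257721)·1057/3971 = 0.037341594.
County 3: Wₕ = 0.25686326; term = 0.25686326²·(1 − 0.13422321)·256/1448 = 0.010099068.
County 2: Wₕ = 0.31834091; term = 0.31834091²·(1 − 0.07801047)·318/1043 = 0.028487459.
Sum = 0.075928121.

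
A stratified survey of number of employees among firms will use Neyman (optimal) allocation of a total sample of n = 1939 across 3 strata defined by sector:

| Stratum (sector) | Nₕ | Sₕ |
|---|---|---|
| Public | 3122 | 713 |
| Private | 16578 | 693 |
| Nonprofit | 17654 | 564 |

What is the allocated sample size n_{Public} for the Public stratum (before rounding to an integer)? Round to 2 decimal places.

182.34

Neyman allocation: nₕ = n·NₕSₕ / Σⱼ NⱼSⱼ.
Σ NⱼSⱼ = 3122·713 + 16578·693 + 17654·564 = 2.3671396 × 10^7.
n_{Public} = 1939·3122·713 / (2.3671396 × 10^7) = 182.34.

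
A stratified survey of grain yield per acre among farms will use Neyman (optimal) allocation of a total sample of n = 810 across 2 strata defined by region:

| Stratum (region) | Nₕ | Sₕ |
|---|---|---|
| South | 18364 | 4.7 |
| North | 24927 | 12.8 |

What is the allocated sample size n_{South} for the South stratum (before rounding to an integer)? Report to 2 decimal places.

172.46

Neyman allocation: nₕ = n·NₕSₕ / Σⱼ NⱼSⱼ.
Σ NⱼSⱼ = 18364·4.7 + 24927·12.8 = 405376.4.
n_{South} = 810·18364·4.7 / 405376.4 = 172.46.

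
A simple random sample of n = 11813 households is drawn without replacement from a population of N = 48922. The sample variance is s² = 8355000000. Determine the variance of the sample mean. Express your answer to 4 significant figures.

536500

Under SRS without replacement, Var(ȳ) = (1 − f)·s²/n with f = n/N = 11813/48922 = 0.24146601.
Var(ȳ) = (1 − 0.24146601)·8355000000/11813 = 0.75853399·707271.65 = 536489.59.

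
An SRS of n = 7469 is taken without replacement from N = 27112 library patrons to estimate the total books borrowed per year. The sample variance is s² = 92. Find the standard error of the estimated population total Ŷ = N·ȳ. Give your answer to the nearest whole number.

Var(Ŷ) = N²·Var(ȳ) = N²·(1 − n/N)·s²/n.
f = 7469/27112 = 0.27548687; Var(ȳ) = 0.72451313·92/7469 = 0.008924248.
Var(Ŷ) = 27112² · 0.008924248 = 6.5598626 × 10^6.
SE(Ŷ) = √(6.5598626 × 10^6) = 2561.

2561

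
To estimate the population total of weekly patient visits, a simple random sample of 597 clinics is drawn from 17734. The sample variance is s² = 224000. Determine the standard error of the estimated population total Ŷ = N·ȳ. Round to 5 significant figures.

337680

Var(Ŷ) = N²·Var(ȳ) = N²·(1 − n/N)·s²/n.
f = 597/17734 = 0.03366415; Var(ȳ) = 0.96633585·224000/597 = 362.57828.
Var(Ŷ) = 17734² · 362.57828 = 1.1402897 × 10^11.
SE(Ŷ) = √(1.1402897 × 10^11) = 337680.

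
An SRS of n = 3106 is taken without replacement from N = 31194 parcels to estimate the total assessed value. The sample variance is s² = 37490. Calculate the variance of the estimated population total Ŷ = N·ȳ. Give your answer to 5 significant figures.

Var(Ŷ) = N²·Var(ȳ) = N²·(1 − n/N)·s²/n.
f = 3106/31194 = 0.09957043; Var(ȳ) = 0.90042957·37490/3106 = 10.868353.
Var(Ŷ) = 31194² · 10.868353 = 1.0575621 × 10^10.

1.0576 × 10^10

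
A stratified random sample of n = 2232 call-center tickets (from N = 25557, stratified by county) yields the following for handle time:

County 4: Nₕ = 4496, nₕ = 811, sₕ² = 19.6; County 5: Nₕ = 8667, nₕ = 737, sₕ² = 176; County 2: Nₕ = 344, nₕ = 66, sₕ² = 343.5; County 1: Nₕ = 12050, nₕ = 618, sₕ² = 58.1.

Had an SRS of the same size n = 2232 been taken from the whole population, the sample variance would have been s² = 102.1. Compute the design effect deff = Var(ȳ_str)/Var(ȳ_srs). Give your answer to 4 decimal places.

1.1098

Var(ȳ_str) = Σ Wₕ²(1−fₕ)sₕ²/nₕ with Wₕ = Nₕ/25557:
  County 4: (4496/25557)²·(1−811/4496)·19.6/811 = 6.1302652 × 10^-4
  County 5: (8667/25557)²·(1−737/8667)·176/737 = 0.025128549
  County 2: (344/25557)²·(1−66/344)·343.5/66 = 7.6201987 × 10^-4
  County 1: (12050/25557)²·(1−618/12050)·58.1/618 = 0.019827921
  → Var(ȳ_str) = 0.046331516.
Var(ȳ_srs) = (1 − 2232/25557)·102.1/2232 = 0.041748736.
deff = 0.046331516 / 0.041748736 = 1.1098.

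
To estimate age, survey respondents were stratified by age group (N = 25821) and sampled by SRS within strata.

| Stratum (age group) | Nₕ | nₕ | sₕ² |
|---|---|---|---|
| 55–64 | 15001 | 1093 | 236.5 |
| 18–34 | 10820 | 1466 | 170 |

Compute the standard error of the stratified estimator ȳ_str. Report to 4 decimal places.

0.2921

Var(ȳ_str) = Σₕ Wₕ²(1 − fₕ)sₕ²/nₕ with Wₕ = Nₕ/N, N = 25821.
55–64: Wₕ = 0.58096123; term = 0.58096123²·(1 − 0.07286181)·236.5/1093 = 0.067709524.
18–34: Wₕ = 0.41903877; term = 0.41903877²·(1 − 0.13548983)·170/1466 = 0.017603275.
Sum = 0.085312799.
SE = √(0.085312799) = 0.2921.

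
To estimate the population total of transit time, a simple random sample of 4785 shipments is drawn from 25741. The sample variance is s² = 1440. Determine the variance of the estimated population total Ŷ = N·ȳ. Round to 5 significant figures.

1.6234 × 10^8

Var(Ŷ) = N²·Var(ȳ) = N²·(1 − n/N)·s²/n.
f = 4785/25741 = 0.18589021; Var(ȳ) = 0.81410979·1440/4785 = 0.24499856.
Var(Ŷ) = 25741² · 0.24499856 = 1.6233582 × 10^8.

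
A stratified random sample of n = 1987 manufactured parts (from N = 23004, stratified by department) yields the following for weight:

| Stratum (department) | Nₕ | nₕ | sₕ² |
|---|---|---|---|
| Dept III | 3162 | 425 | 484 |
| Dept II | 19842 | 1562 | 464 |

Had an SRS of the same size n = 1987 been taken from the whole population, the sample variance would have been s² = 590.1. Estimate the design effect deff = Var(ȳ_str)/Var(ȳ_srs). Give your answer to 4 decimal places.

Var(ȳ_str) = Σ Wₕ²(1−fₕ)sₕ²/nₕ with Wₕ = Nₕ/23004:
  Dept III: (3162/23004)²·(1−425/3162)·484/425 = 0.018624575
  Dept II: (19842/23004)²·(1−1562/19842)·464/1562 = 0.20360661
  → Var(ȳ_str) = 0.22223119.
Var(ȳ_srs) = (1 − 1987/23004)·590.1/1987 = 0.27132831.
deff = 0.22223119 / 0.27132831 = 0.8190.

0.8190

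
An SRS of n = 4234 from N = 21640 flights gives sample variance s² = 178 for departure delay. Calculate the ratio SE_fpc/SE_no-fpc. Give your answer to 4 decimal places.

f = n/N = 4234/21640 = 0.19565619.
SE_no-fpc = √(s²/n) = 0.2050381; SE_fpc = √((1−f)s²/n) = 0.18388887.
Ratio = √(1−f) = 0.89685217.

0.8969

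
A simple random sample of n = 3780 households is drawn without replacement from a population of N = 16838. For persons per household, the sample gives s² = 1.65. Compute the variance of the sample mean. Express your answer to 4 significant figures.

Under SRS without replacement, Var(ȳ) = (1 − f)·s²/n with f = n/N = 3780/16838 = 0.22449222.
Var(ȳ) = (1 − 0.22449222)·1.65/3780 = 0.77550778·4.3650794 × 10^-4 = 3.385153 × 10^-4.

3.385 × 10^-4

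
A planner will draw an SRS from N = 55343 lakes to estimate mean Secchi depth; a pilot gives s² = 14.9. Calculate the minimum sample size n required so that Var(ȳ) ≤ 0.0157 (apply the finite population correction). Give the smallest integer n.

Without fpc, n₀ = s²/D = 14.9/0.0157 = 949.0446.
With fpc, (1 − n/N)·s²/n ≤ D requires n ≥ n₀/(1 + n₀/N) = 949.0446/(1 + 949.0446/55343) = 933.0444.
Rounding up, n = 934.

934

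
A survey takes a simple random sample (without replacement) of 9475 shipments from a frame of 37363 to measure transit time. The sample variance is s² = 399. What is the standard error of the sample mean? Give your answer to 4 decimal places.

Under SRS without replacement, Var(ȳ) = (1 − f)·s²/n with f = n/N = 9475/37363 = 0.25359313.
Var(ȳ) = (1 − 0.25359313)·399/9475 = 0.74640687·0.042110818 = 0.031431804.
SE(ȳ) = √(0.031431804) = 0.1773.

0.1773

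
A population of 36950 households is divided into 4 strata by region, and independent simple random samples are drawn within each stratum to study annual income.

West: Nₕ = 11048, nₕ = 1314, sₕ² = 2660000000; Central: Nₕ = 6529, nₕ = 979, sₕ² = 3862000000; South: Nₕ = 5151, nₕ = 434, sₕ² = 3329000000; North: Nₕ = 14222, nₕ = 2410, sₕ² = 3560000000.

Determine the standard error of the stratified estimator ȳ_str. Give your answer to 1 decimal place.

Var(ȳ_str) = Σₕ Wₕ²(1 − fₕ)sₕ²/nₕ with Wₕ = Nₕ/N, N = 36950.
West: Wₕ = 0.29899865; term = 0.29899865²·(1 − 0.11893555)·2660000000/1314 = 159452.89.
Central: Wₕ = 0.17669824; term = 0.17669824²·(1 − 0.14994639)·3862000000/979 = 104698.47.
South: Wₕ = 0.13940460; term = 0.13940460²·(1 − 0.08425548)·3329000000/434 = 136506.27.
North: Wₕ = 0.38489851; term = 0.38489851²·(1 − 0.16945577)·3560000000/2410 = 181755.76.
Sum = 582413.39.
SE = √(582413.39) = 763.2.

763.2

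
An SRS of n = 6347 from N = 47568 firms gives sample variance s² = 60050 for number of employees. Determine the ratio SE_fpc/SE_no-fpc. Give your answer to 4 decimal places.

f = n/N = 6347/47568 = 0.13343004.
SE_no-fpc = √(s²/n) = 3.0759003; SE_fpc = √((1−f)s²/n) = 2.8633476.
Ratio = √(1−f) = 0.93089740.

0.9309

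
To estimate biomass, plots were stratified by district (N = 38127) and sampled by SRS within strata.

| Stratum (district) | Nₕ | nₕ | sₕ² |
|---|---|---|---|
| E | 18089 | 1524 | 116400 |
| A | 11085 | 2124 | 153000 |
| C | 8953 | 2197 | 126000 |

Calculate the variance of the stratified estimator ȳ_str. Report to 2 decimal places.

23.05

Var(ȳ_str) = Σₕ Wₕ²(1 − fₕ)sₕ²/nₕ with Wₕ = Nₕ/N, N = 38127.
E: Wₕ = 0.47444069; term = 0.47444069²·(1 − 0.08425010)·116400/1524 = 15.74377.
A: Wₕ = 0.29073885; term = 0.29073885²·(1 − 0.19161028)·153000/2124 = 4.9222518.
C: Wₕ = 0.23482047; term = 0.23482047²·(1 − 0.24539261)·126000/2197 = 2.3863462.
Sum = 23.052368.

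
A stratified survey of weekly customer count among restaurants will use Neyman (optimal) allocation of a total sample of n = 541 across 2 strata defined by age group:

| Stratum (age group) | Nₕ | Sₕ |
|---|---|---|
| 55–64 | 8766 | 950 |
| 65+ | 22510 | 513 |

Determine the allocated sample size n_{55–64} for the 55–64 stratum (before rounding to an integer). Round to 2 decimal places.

Neyman allocation: nₕ = n·NₕSₕ / Σⱼ NⱼSⱼ.
Σ NⱼSⱼ = 8766·950 + 22510·513 = 1.987533 × 10^7.
n_{55–64} = 541·8766·950 / (1.987533 × 10^7) = 226.68.

226.68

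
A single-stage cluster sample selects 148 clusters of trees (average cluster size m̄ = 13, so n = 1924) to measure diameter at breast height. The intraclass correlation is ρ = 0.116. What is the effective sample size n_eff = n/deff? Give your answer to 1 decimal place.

deff = 1 + (13 − 1)·0.116 = 1 + 1.392 = 2.392.
n_eff = 1924 / 2.392 = 804.3.

804.3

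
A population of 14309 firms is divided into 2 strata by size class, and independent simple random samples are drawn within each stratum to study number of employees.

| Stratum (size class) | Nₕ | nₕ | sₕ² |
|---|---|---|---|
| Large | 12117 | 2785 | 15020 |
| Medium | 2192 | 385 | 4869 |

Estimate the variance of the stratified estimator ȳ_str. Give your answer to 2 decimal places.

3.22

Var(ȳ_str) = Σₕ Wₕ²(1 − fₕ)sₕ²/nₕ with Wₕ = Nₕ/N, N = 14309.
Large: Wₕ = 0.84680970; term = 0.84680970²·(1 − 0.22984237)·15020/2785 = 2.978489.
Medium: Wₕ = 0.15319030; term = 0.15319030²·(1 − 0.17563869)·4869/385 = 0.24465786.
Sum = 3.2231469.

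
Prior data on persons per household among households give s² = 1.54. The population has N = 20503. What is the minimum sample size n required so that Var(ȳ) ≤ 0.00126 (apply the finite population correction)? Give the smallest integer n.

Without fpc, n₀ = s²/D = 1.54/0.00126 = 1222.2222.
With fpc, (1 − n/N)·s²/n ≤ D requires n ≥ n₀/(1 + n₀/N) = 1222.2222/(1 + 1222.2222/20503) = 1153.4622.
Rounding up, n = 1154.

1154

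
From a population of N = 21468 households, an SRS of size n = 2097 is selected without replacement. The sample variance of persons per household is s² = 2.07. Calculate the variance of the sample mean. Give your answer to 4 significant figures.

8.907 × 10^-4

Under SRS without replacement, Var(ȳ) = (1 − f)·s²/n with f = n/N = 2097/21468 = 0.09768027.
Var(ȳ) = (1 − 0.09768027)·2.07/2097 = 0.90231973·9.8712446 × 10^-4 = 8.9070188 × 10^-4.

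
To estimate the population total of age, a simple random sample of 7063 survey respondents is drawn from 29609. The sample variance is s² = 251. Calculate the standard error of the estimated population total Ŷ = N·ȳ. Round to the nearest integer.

Var(Ŷ) = N²·Var(ȳ) = N²·(1 − n/N)·s²/n.
f = 7063/29609 = 0.23854234; Var(ȳ) = 0.76145766·251/7063 = 0.027060155.
Var(Ŷ) = 29609² · 0.027060155 = 2.3723445 × 10^7.
SE(Ŷ) = √(2.3723445 × 10^7) = 4871.

4871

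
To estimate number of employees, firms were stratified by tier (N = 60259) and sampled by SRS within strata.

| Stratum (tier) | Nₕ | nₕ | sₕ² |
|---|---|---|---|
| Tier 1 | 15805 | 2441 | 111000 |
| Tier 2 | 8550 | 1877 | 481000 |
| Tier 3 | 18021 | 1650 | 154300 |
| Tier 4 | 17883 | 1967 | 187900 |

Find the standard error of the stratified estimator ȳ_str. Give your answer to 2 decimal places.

4.66

Var(ȳ_str) = Σₕ Wₕ²(1 − fₕ)sₕ²/nₕ with Wₕ = Nₕ/N, N = 60259.
Tier 1: Wₕ = 0.26228447; term = 0.26228447²·(1 − 0.15444480)·111000/2441 = 2.6451014.
Tier 2: Wₕ = 0.14188752; term = 0.14188752²·(1 − 0.21953216)·481000/1877 = 4.0264675.
Tier 3: Wₕ = 0.29905906; term = 0.29905906²·(1 − 0.09155985)·154300/1650 = 7.5978766.
Tier 4: Wₕ = 0.29676895; term = 0.29676895²·(1 − 0.10999273)·187900/1967 = 7.4877767.
Sum = 21.757222.
SE = √(21.757222) = 4.66.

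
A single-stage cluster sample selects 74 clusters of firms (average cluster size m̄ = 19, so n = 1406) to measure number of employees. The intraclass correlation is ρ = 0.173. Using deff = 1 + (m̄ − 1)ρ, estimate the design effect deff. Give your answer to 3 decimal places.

4.114

deff = 1 + (19 − 1)·0.173 = 1 + 3.114 = 4.114.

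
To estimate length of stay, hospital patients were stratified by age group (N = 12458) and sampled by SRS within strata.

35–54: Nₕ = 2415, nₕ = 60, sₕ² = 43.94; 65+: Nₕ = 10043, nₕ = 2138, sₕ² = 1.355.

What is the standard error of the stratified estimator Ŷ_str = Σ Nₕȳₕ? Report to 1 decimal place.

Var(Ŷ_str) = Σₕ Nₕ²(1 − fₕ)sₕ²/nₕ.
35–54: 2415²·(1 − 60/2415)·43.94/60 = 4.1650177 × 10^6.
65+: 10043²·(1 − 2138/10043)·1.355/2138 = 50314.937.
Sum = 4.2153326 × 10^6.
SE = √(4.2153326 × 10^6) = 2053.1.

2053.1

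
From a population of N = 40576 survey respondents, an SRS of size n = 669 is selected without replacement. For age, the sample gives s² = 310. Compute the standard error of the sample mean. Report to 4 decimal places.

Under SRS without replacement, Var(ȳ) = (1 − f)·s²/n with f = n/N = 669/40576 = 0.01648758.
Var(ȳ) = (1 − 0.01648758)·310/669 = 0.98351242·0.46337818 = 0.45573819.
SE(ȳ) = √(0.45573819) = 0.6751.

0.6751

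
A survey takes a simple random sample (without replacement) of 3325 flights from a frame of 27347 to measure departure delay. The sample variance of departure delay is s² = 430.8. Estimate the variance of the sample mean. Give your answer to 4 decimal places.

0.1138

Under SRS without replacement, Var(ȳ) = (1 − f)·s²/n with f = n/N = 3325/27347 = 0.12158555.
Var(ȳ) = (1 − 0.12158555)·430.8/3325 = 0.87841445·0.12956391 = 0.11381081.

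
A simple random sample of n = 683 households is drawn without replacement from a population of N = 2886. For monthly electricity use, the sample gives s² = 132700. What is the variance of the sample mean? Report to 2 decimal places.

148.31

Under SRS without replacement, Var(ȳ) = (1 − f)·s²/n with f = n/N = 683/2886 = 0.23665974.
Var(ȳ) = (1 − 0.23665974)·132700/683 = 0.76334026·194.2899 = 148.3093.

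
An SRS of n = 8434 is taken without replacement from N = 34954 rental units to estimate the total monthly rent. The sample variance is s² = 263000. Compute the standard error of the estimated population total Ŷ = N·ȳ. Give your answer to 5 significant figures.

170020

Var(Ŷ) = N²·Var(ȳ) = N²·(1 − n/N)·s²/n.
f = 8434/34954 = 0.24128855; Var(ȳ) = 0.75871145·263000/8434 = 23.659131.
Var(Ŷ) = 34954² · 23.659131 = 2.8906303 × 10^10.
SE(Ŷ) = √(2.8906303 × 10^10) = 170020.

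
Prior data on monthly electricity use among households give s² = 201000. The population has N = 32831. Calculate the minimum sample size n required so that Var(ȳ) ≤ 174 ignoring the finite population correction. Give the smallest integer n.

Without fpc, n₀ = s²/D = 201000/174 = 1155.1724.
Rounding up, n = 1156.

1156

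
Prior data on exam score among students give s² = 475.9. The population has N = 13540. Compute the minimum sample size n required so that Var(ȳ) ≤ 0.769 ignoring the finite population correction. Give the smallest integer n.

Without fpc, n₀ = s²/D = 475.9/0.769 = 618.8557.
Rounding up, n = 619.

619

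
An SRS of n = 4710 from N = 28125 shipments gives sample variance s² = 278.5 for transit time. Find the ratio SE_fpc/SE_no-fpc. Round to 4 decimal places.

0.9124

f = n/N = 4710/28125 = 0.16746667.
SE_no-fpc = √(s²/n) = 0.24316561; SE_fpc = √((1−f)s²/n) = 0.22187224.
Ratio = √(1−f) = 0.91243265.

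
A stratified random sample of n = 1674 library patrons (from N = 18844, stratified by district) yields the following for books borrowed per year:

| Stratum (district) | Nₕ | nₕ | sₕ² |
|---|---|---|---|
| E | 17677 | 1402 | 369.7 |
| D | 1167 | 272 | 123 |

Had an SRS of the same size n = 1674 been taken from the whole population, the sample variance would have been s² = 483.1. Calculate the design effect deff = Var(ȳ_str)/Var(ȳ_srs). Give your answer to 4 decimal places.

0.8175

Var(ȳ_str) = Σ Wₕ²(1−fₕ)sₕ²/nₕ with Wₕ = Nₕ/18844:
  E: (17677/18844)²·(1−1402/17677)·369.7/1402 = 0.2136411
  D: (1167/18844)²·(1−272/1167)·123/272 = 0.0013300988
  → Var(ȳ_str) = 0.2149712.
Var(ȳ_srs) = (1 − 1674/18844)·483.1/1674 = 0.2629534.
deff = 0.2149712 / 0.2629534 = 0.8175.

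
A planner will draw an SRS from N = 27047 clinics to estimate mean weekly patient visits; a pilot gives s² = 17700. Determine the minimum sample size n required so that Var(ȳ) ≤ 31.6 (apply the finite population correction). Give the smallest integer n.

Without fpc, n₀ = s²/D = 17700/31.6 = 560.1266.
With fpc, (1 − n/N)·s²/n ≤ D requires n ≥ n₀/(1 + n₀/N) = 560.1266/(1 + 560.1266/27047) = 548.7621.
Rounding up, n = 549.

549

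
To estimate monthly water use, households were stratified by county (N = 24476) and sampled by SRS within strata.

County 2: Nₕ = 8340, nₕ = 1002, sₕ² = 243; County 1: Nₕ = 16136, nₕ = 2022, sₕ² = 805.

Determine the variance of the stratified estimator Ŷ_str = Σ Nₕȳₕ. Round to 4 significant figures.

1.055 × 10^8

Var(Ŷ_str) = Σₕ Nₕ²(1 − fₕ)sₕ²/nₕ.
County 2: 8340²·(1 − 1002/8340)·243/1002 = 1.4841654 × 10^7.
County 1: 16136²·(1 − 2022/16136)·805/2022 = 9.0669397 × 10^7.
Sum = 1.0551105 × 10^8.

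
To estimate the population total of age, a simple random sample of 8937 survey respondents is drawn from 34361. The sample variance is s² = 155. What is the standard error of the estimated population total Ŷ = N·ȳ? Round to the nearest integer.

3892

Var(Ŷ) = N²·Var(ȳ) = N²·(1 − n/N)·s²/n.
f = 8937/34361 = 0.26009138; Var(ȳ) = 0.73990862·155/8937 = 0.0128327.
Var(Ŷ) = 34361² · 0.0128327 = 1.5151291 × 10^7.
SE(Ŷ) = √(1.5151291 × 10^7) = 3892.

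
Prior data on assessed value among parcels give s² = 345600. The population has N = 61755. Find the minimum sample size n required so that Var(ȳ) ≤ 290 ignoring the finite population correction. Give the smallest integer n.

1192

Without fpc, n₀ = s²/D = 345600/290 = 1191.7241.
Rounding up, n = 1192.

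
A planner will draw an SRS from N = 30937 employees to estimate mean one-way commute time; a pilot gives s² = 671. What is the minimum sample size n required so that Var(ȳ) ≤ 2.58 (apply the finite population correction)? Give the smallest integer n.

258

Without fpc, n₀ = s²/D = 671/2.58 = 260.0775.
With fpc, (1 − n/N)·s²/n ≤ D requires n ≥ n₀/(1 + n₀/N) = 260.0775/(1 + 260.0775/30937) = 257.9093.
Rounding up, n = 258.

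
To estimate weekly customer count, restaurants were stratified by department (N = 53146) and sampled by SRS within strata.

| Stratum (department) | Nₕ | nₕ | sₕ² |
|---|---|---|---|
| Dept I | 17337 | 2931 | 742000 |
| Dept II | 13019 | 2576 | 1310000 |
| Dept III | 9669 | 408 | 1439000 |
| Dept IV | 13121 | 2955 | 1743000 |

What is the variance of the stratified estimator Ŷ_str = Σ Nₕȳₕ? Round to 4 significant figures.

5.269 × 10^11

Var(Ŷ_str) = Σₕ Nₕ²(1 − fₕ)sₕ²/nₕ.
Dept I: 17337²·(1 − 2931/17337)·742000/2931 = 6.3227418 × 10^10.
Dept II: 13019²·(1 − 2576/13019)·1310000/2576 = 6.9139836 × 10^10.
Dept III: 9669²·(1 − 408/9669)·1439000/408 = 3.1582032 × 10^11.
Dept IV: 13121²·(1 − 2955/13121)·1743000/2955 = 7.8678658 × 10^10.
Sum = 5.2686623 × 10^11.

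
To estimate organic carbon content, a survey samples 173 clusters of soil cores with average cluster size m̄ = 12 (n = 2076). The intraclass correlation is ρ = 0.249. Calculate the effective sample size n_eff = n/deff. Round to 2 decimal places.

deff = 1 + (12 − 1)·0.249 = 1 + 2.739 = 3.739.
n_eff = 2076 / 3.739 = 555.23.

555.23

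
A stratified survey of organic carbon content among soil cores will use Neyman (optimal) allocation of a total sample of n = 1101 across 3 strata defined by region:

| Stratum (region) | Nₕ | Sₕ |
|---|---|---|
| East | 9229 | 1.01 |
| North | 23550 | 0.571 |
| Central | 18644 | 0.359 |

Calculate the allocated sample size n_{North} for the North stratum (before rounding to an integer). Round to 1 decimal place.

502.5

Neyman allocation: nₕ = n·NₕSₕ / Σⱼ NⱼSⱼ.
Σ NⱼSⱼ = 9229·1.01 + 23550·0.571 + 18644·0.359 = 29461.536.
n_{North} = 1101·23550·0.571 / 29461.536 = 502.5.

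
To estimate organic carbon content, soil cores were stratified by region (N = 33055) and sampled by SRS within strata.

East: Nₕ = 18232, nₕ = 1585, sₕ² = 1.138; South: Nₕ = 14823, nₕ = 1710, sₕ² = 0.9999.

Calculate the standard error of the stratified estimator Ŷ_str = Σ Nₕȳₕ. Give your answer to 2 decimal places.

Var(Ŷ_str) = Σₕ Nₕ²(1 − fₕ)sₕ²/nₕ.
East: 18232²·(1 − 1585/18232)·1.138/1585 = 217913.07.
South: 14823²·(1 − 1710/14823)·0.9999/1710 = 113657.64.
Sum = 331570.71.
SE = √(331570.71) = 575.82.

575.82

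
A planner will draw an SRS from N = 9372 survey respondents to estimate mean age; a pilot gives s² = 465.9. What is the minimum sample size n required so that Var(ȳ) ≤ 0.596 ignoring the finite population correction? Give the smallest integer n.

Without fpc, n₀ = s²/D = 465.9/0.596 = 781.7114.
Rounding up, n = 782.

782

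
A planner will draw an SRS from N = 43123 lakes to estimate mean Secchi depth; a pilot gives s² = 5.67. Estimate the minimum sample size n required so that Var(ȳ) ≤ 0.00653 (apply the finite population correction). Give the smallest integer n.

Without fpc, n₀ = s²/D = 5.67/0.00653 = 868.3002.
With fpc, (1 − n/N)·s²/n ≤ D requires n ≥ n₀/(1 + n₀/N) = 868.3002/(1 + 868.3002/43123) = 851.1617.
Rounding up, n = 852.

852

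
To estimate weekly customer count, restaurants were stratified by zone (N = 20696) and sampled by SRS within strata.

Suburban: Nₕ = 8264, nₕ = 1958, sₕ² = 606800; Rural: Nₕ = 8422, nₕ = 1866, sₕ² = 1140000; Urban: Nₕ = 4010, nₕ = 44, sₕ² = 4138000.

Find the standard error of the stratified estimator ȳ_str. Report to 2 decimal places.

Var(ȳ_str) = Σₕ Wₕ²(1 − fₕ)sₕ²/nₕ with Wₕ = Nₕ/N, N = 20696.
Suburban: Wₕ = 0.39930421; term = 0.39930421²·(1 − 0.23693127)·606800/1958 = 37.705467.
Rural: Wₕ = 0.40693854; term = 0.40693854²·(1 − 0.22156257)·1140000/1866 = 78.754352.
Urban: Wₕ = 0.19375725; term = 0.19375725²·(1 − 0.01097257)·4138000/44 = 3491.9021.
Sum = 3608.3619.
SE = √(3608.3619) = 60.07.

60.07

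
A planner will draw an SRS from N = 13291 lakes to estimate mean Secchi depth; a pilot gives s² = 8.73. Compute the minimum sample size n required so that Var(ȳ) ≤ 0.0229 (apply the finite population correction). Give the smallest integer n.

371

Without fpc, n₀ = s²/D = 8.73/0.0229 = 381.2227.
With fpc, (1 − n/N)·s²/n ≤ D requires n ≥ n₀/(1 + n₀/N) = 381.2227/(1 + 381.2227/13291) = 370.5931.
Rounding up, n = 371.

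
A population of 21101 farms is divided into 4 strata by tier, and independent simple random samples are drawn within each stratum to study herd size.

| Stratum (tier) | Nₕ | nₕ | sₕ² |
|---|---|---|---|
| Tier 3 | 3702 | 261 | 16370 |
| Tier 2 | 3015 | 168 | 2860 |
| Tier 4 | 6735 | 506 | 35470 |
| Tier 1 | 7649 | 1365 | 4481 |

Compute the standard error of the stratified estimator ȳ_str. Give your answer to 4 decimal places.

Var(ȳ_str) = Σₕ Wₕ²(1 − fₕ)sₕ²/nₕ with Wₕ = Nₕ/N, N = 21101.
Tier 3: Wₕ = 0.17544192; term = 0.17544192²·(1 − 0.07050243)·16370/261 = 1.7944162.
Tier 2: Wₕ = 0.14288422; term = 0.14288422²·(1 − 0.05572139)·2860/168 = 0.32819009.
Tier 4: Wₕ = 0.31917919; term = 0.31917919²·(1 − 0.07512992)·35470/506 = 6.604813.
Tier 1: Wₕ = 0.36249467; term = 0.36249467²·(1 − 0.17845470)·4481/1365 = 0.35438641.
Sum = 9.0818057.
SE = √(9.0818057) = 3.0136.

3.0136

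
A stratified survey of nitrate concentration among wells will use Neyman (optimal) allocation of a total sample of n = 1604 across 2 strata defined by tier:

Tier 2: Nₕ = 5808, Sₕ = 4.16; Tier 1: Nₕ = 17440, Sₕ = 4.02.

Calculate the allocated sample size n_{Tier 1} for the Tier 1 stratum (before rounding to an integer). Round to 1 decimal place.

1192.9

Neyman allocation: nₕ = n·NₕSₕ / Σⱼ NⱼSⱼ.
Σ NⱼSⱼ = 5808·4.16 + 17440·4.02 = 94270.08.
n_{Tier 1} = 1604·17440·4.02 / 94270.08 = 1192.9.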